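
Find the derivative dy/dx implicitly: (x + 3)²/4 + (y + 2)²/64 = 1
Differentiate both sides with respect to x, treating y as y(x). By the chain rule, any term containing y contributes a factor of y' = dy/dx when we differentiate it.

Move every term to one side and write the relation as F(x, y) = 0. Term by term,
  d/dx[(x + 3)^2/4] = x/2 + 3/2
  d/dx[(y + 2)^2/64] = y'(y + 2)/32
  d/dx[-1] = 0

The pieces without y' make up ∂F/∂x and the coefficient of y' is ∂F/∂y:
  ∂F/∂x = x/2 + 3/2,
  ∂F/∂y = y/32 + 1/16.

Since d/dx[F] = ∂F/∂x + (∂F/∂y)·y' = 0, solve for y':
  (∂F/∂y)·y' = -∂F/∂x
  dy/dx = -(∂F/∂x)/(∂F/∂y) = -(x/2 + 3/2)/(y/32 + 1/16)
        = -((x + 3)/2)/((y + 2)/32) = 16(-x - 3)/(y + 2)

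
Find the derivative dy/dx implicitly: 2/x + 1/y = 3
Differentiate both sides with respect to x, treating y as y(x). By the chain rule, any term containing y contributes a factor of y' = dy/dx when we differentiate it.

Move every term to one side and write the relation as F(x, y) = 0. Term by term,
  d/dx[1/y] = -y'/y^2
  d/dx[2/x] = -2/x^2
  d/dx[-3] = 0

The pieces without y' make up ∂F/∂x and the coefficient of y' is ∂F/∂y:
  ∂F/∂x = -2/x^2,
  ∂F/∂y = -1/y^2.

Since d/dx[F] = ∂F/∂x + (∂F/∂y)·y' = 0, solve for y':
  (∂F/∂y)·y' = -∂F/∂x
  dy/dx = -(∂F/∂x)/(∂F/∂y) = -(-2/x^2)/(-1/y^2) = -2y^2/x^2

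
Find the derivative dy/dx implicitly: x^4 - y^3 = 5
Apply d/dx to both sides, remembering that y depends on x. Each occurrence of y therefore brings in a y' = dy/dx via the chain rule.

With F(x, y) equal to the left-hand side minus the right, differentiate F term by term:
  d/dx[x^4] = 4x^3
  d/dx[-y^3] = -3y^2·y'
  d/dx[-5] = 0
Adding these up, d/dx[F] = 0 becomes
  (4x^3) + (-3y^2)·y' = 0,
so isolating y',
  dy/dx = -(4x^3)/(-3y^2) = 4x^3/(3y^2)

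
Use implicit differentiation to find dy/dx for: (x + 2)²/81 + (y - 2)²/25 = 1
Differentiate both sides with respect to x, treating y as y(x). By the chain rule, any term containing y contributes a factor of y' = dy/dx when we differentiate it.

Move every term to one side and write the relation as F(x, y) = 0. Term by term,
  d/dx[(x + 2)^2/81] = 2x/81 + 4/81
  d/dx[(y - 2)^2/25] = 2·y'(y - 2)/25
  d/dx[-1] = 0

The pieces without y' make up ∂F/∂x and the coefficient of y' is ∂F/∂y:
  ∂F/∂x = 2x/81 + 4/81,
  ∂F/∂y = 2y/25 - 4/25.

Since d/dx[F] = ∂F/∂x + (∂F/∂y)·y' = 0, solve for y':
  (∂F/∂y)·y' = -∂F/∂x
  dy/dx = -(∂F/∂x)/(∂F/∂y) = -(2x/81 + 4/81)/(2y/25 - 4/25)
        = -(2(x + 2)/81)/(2(y - 2)/25) = 25(-x - 2)/(81(y - 2))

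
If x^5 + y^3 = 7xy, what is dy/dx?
Differentiate both sides with respect to x, treating y as y(x). By the chain rule, any term containing y contributes a factor of y' = dy/dx when we differentiate it.

Move every term to one side and write the relation as F(x, y) = 0. Term by term,
  d/dx[x^5] = 5x^4
  d/dx[-7xy] = -7x·y' - 7y
  d/dx[y^3] = 3y^2·y'

The pieces without y' make up ∂F/∂x and the coefficient of y' is ∂F/∂y:
  ∂F/∂x = 5x^4 - 7y,
  ∂F/∂y = -7x + 3y^2.

Since d/dx[F] = ∂F/∂x + (∂F/∂y)·y' = 0, solve for y':
  (∂F/∂y)·y' = -∂F/∂x
  dy/dx = -(∂F/∂x)/(∂F/∂y) = -(5x^4 - 7y)/(-7x + 3y^2) = (5x^4 - 7y)/(7x - 3y^2)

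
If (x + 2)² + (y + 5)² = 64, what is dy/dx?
Differentiate both sides with respect to x, treating y as y(x). By the chain rule, any term containing y contributes a factor of y' = dy/dx when we differentiate it.

Move every term to one side and write the relation as F(x, y) = 0. Term by term,
  d/dx[(x + 2)^2] = 2x + 4
  d/dx[(y + 5)^2] = 2·y'(y + 5)
  d/dx[-64] = 0

The pieces without y' make up ∂F/∂x and the coefficient of y' is ∂F/∂y:
  ∂F/∂x = 2x + 4,
  ∂F/∂y = 2y + 10.

Since d/dx[F] = ∂F/∂x + (∂F/∂y)·y' = 0, solve for y':
  (∂F/∂y)·y' = -∂F/∂x
  dy/dx = -(∂F/∂x)/(∂F/∂y) = -(2x + 4)/(2y + 10) = (-x - 2)/(y + 5)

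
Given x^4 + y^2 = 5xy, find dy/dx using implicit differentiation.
Take d/dx of both sides. Since y is implicitly a function of x, the chain rule attaches a y' = dy/dx factor whenever we differentiate through y.

Set F(x, y) = (left side) − (right side), so the curve is F = 0. Differentiating each term of F:
  d/dx[x^4] = 4x^3
  d/dx[-5xy] = -5x·y' - 5y
  d/dx[y^2] = 2y·y'

Collecting, the y'-free part is the partial derivative in x and the y' coefficient is the partial derivative in y:
  ∂F/∂x = 4x^3 - 5y
  ∂F/∂y = -5x + 2y

so d/dx[F(x, y(x))] = ∂F/∂x + (∂F/∂y)·y' = 0. Rearranging,
  dy/dx = -(∂F/∂x)/(∂F/∂y) = -(4x^3 - 5y)/(-5x + 2y) = (4x^3 - 5y)/(5x - 2y)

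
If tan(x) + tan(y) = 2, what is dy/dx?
Take d/dx of both sides. Since y is implicitly a function of x, the chain rule attaches a y' = dy/dx factor whenever we differentiate through y.

Set F(x, y) = (left side) − (right side), so the curve is F = 0. Differentiating each term of F:
  d/dx[tan(x)] = tan(x)^2 + 1
  d/dx[tan(y)] = y'(tan(y)^2 + 1)
  d/dx[-2] = 0

Collecting, the y'-free part is the partial derivative in x and the y' coefficient is the partial derivative in y:
  ∂F/∂x = tan(x)^2 + 1
  ∂F/∂y = tan(y)^2 + 1

so d/dx[F(x, y(x))] = ∂F/∂x + (∂F/∂y)·y' = 0. Rearranging,
  dy/dx = -(∂F/∂x)/(∂F/∂y) = -(tan(x)^2 + 1)/(tan(y)^2 + 1) = -cos(y)^2/cos(x)^2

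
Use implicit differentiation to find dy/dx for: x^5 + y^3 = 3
Differentiate both sides with respect to x, treating y as y(x). By the chain rule, any term containing y contributes a factor of y' = dy/dx when we differentiate it.

Move every term to one side and write the relation as F(x, y) = 0. Term by term,
  d/dx[x^5] = 5x^4
  d/dx[y^3] = 3y^2·y'
  d/dx[-3] = 0

The pieces without y' make up ∂F/∂x and the coefficient of y' is ∂F/∂y:
  ∂F/∂x = 5x^4,
  ∂F/∂y = 3y^2.

Since d/dx[F] = ∂F/∂x + (∂F/∂y)·y' = 0, solve for y':
  (∂F/∂y)·y' = -∂F/∂x
  dy/dx = -(∂F/∂x)/(∂F/∂y) = -(5x^4)/(3y^2) = -5x^4/(3y^2)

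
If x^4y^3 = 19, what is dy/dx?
Apply d/dx to both sides, remembering that y depends on x. Each occurrence of y therefore brings in a y' = dy/dx via the chain rule.

With F(x, y) equal to the left-hand side minus the right, differentiate F term by term:
  d/dx[x^4y^3] = 3x^4y^2·y' + 4x^3y^3
  d/dx[-19] = 0
Adding these up, d/dx[F] = 0 becomes
  (4x^3y^3) + (3x^4y^2)·y' = 0,
so isolating y',
  dy/dx = -(4x^3y^3)/(3x^4y^2) = -4y/(3x)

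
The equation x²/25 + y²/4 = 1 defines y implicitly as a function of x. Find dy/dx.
Take d/dx of both sides. Since y is implicitly a function of x, the chain rule attaches a y' = dy/dx factor whenever we differentiate through y.

Set F(x, y) = (left side) − (right side), so the curve is F = 0. Differentiating each term of F:
  d/dx[x^2/25] = 2x/25
  d/dx[y^2/4] = y·y'/2
  d/dx[-1] = 0

Collecting, the y'-free part is the partial derivative in x and the y' coefficient is the partial derivative in y:
  ∂F/∂x = 2x/25
  ∂F/∂y = y/2

so d/dx[F(x, y(x))] = ∂F/∂x + (∂F/∂y)·y' = 0. Rearranging,
  dy/dx = -(∂F/∂x)/(∂F/∂y) = -(2x/25)/(y/2) = -4x/(25y)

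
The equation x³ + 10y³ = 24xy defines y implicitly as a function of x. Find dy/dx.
Differentiate both sides with respect to x, treating y as y(x). By the chain rule, any term containing y contributes a factor of y' = dy/dx when we differentiate it.

Move every term to one side and write the relation as F(x, y) = 0. Term by term,
  d/dx[x^3] = 3x^2
  d/dx[-24xy] = -24x·y' - 24y
  d/dx[10y^3] = 30y^2·y'

The pieces without y' make up ∂F/∂x and the coefficient of y' is ∂F/∂y:
  ∂F/∂x = 3x^2 - 24y,
  ∂F/∂y = -24x + 30y^2.

Since d/dx[F] = ∂F/∂x + (∂F/∂y)·y' = 0, solve for y':
  (∂F/∂y)·y' = -∂F/∂x
  dy/dx = -(∂F/∂x)/(∂F/∂y) = -(3x^2 - 24y)/(-24x + 30y^2) = (x^2 - 8y)/(2(4x - 5y^2))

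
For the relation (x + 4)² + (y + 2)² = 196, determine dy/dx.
Differentiate both sides with respect to x, treating y as y(x). By the chain rule, any term containing y contributes a factor of y' = dy/dx when we differentiate it.

Move every term to one side and write the relation as F(x, y) = 0. Term by term,
  d/dx[(x + 4)^2] = 2x + 8
  d/dx[(y + 2)^2] = 2·y'(y + 2)
  d/dx[-196] = 0

The pieces without y' make up ∂F/∂x and the coefficient of y' is ∂F/∂y:
  ∂F/∂x = 2x + 8,
  ∂F/∂y = 2y + 4.

Since d/dx[F] = ∂F/∂x + (∂F/∂y)·y' = 0, solve for y':
  (∂F/∂y)·y' = -∂F/∂x
  dy/dx = -(∂F/∂x)/(∂F/∂y) = -(2x + 8)/(2y + 4) = (-x - 4)/(y + 2)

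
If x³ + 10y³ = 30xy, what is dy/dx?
Differentiate the relation implicitly: treat y = y(x) and apply the chain rule, so every y-derivative picks up a y' = dy/dx factor.

With everything moved to the left-hand side, differentiate term by term:
  d/dx[x^3] = 3x^2
  d/dx[-30xy] = -30x·y' - 30y
  d/dx[10y^3] = 30y^2·y'

Separating the contributions that come from x directly and those that come through y:
  without y':      3x^2 - 30y
  multiplying y':  -30x + 30y^2

so (3x^2 - 30y) + (-30x + 30y^2)·y' = 0, and therefore
  dy/dx = -(3x^2 - 30y)/(-30x + 30y^2) = (x^2/10 - y)/(x - y^2)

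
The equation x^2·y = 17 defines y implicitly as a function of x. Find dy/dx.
Differentiate the relation implicitly: treat y = y(x) and apply the chain rule, so every y-derivative picks up a y' = dy/dx factor.

With everything moved to the left-hand side, differentiate term by term:
  d/dx[x^2y] = x^2·y' + 2xy
  d/dx[-17] = 0

Separating the contributions that come from x directly and those that come through y:
  without y':      2xy
  multiplying y':  x^2

so (2xy) + (x^2)·y' = 0, and therefore
  dy/dx = -(2xy)/(x^2) = -2y/x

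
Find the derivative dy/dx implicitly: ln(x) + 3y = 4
Differentiate the relation implicitly: treat y = y(x) and apply the chain rule, so every y-derivative picks up a y' = dy/dx factor.

With everything moved to the left-hand side, differentiate term by term:
  d/dx[3y] = 3·y'
  d/dx[ln(x)] = 1/x
  d/dx[-4] = 0

Separating the contributions that come from x directly and those that come through y:
  without y':      1/x
  multiplying y':  3

so (1/x) + (3)·y' = 0, and therefore
  dy/dx = -(1/x)/(3) = -1/(3x)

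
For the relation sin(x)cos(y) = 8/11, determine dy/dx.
Differentiate the relation implicitly: treat y = y(x) and apply the chain rule, so every y-derivative picks up a y' = dy/dx factor.

With everything moved to the left-hand side, differentiate term by term:
  d/dx[sin(x)·cos(y)] = -y'·sin(x)·sin(y) + cos(x)·cos(y)
  d/dx[-8/11] = 0

Separating the contributions that come from x directly and those that come through y:
  without y':      cos(x)·cos(y)
  multiplying y':  -sin(x)·sin(y)

so (cos(x)·cos(y)) + (-sin(x)·sin(y))·y' = 0, and therefore
  dy/dx = -(cos(x)·cos(y))/(-sin(x)·sin(y)) = 1/(tan(x)·tan(y))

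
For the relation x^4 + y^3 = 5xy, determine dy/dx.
Differentiate both sides with respect to x, treating y as y(x). By the chain rule, any term containing y contributes a factor of y' = dy/dx when we differentiate it.

Move every term to one side and write the relation as F(x, y) = 0. Term by term,
  d/dx[x^4] = 4x^3
  d/dx[-5xy] = -5x·y' - 5y
  d/dx[y^3] = 3y^2·y'

The pieces without y' make up ∂F/∂x and the coefficient of y' is ∂F/∂y:
  ∂F/∂x = 4x^3 - 5y,
  ∂F/∂y = -5x + 3y^2.

Since d/dx[F] = ∂F/∂x + (∂F/∂y)·y' = 0, solve for y':
  (∂F/∂y)·y' = -∂F/∂x
  dy/dx = -(∂F/∂x)/(∂F/∂y) = -(4x^3 - 5y)/(-5x + 3y^2) = (4x^3 - 5y)/(5x - 3y^2)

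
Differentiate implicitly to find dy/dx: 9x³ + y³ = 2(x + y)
Differentiate both sides with respect to x, treating y as y(x). By the chain rule, any term containing y contributes a factor of y' = dy/dx when we differentiate it.

Move every term to one side and write the relation as F(x, y) = 0. Term by term,
  d/dx[9x^3] = 27x^2
  d/dx[-2x] = -2
  d/dx[y^3] = 3y^2·y'
  d/dx[-2y] = -2·y'

The pieces without y' make up ∂F/∂x and the coefficient of y' is ∂F/∂y:
  ∂F/∂x = 27x^2 - 2,
  ∂F/∂y = 3y^2 - 2.

Since d/dx[F] = ∂F/∂x + (∂F/∂y)·y' = 0, solve for y':
  (∂F/∂y)·y' = -∂F/∂x
  dy/dx = -(∂F/∂x)/(∂F/∂y) = -(27x^2 - 2)/(3y^2 - 2) = (2 - 27x^2)/(3y^2 - 2)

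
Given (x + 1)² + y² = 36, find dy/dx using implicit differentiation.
Take d/dx of both sides. Since y is implicitly a function of x, the chain rule attaches a y' = dy/dx factor whenever we differentiate through y.

Set F(x, y) = (left side) − (right side), so the curve is F = 0. Differentiating each term of F:
  d/dx[y^2] = 2y·y'
  d/dx[(x + 1)^2] = 2x + 2
  d/dx[-36] = 0

Collecting, the y'-free part is the partial derivative in x and the y' coefficient is the partial derivative in y:
  ∂F/∂x = 2x + 2
  ∂F/∂y = 2y

so d/dx[F(x, y(x))] = ∂F/∂x + (∂F/∂y)·y' = 0. Rearranging,
  dy/dx = -(∂F/∂x)/(∂F/∂y) = -(2x + 2)/(2y) = (-x - 1)/y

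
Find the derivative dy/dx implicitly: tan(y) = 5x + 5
Differentiate both sides with respect to x, treating y as y(x). By the chain rule, any term containing y contributes a factor of y' = dy/dx when we differentiate it.

Move every term to one side and write the relation as F(x, y) = 0. Term by term,
  d/dx[-5x] = -5
  d/dx[tan(y)] = y'(tan(y)^2 + 1)
  d/dx[-5] = 0

The pieces without y' make up ∂F/∂x and the coefficient of y' is ∂F/∂y:
  ∂F/∂x = -5,
  ∂F/∂y = tan(y)^2 + 1.

Since d/dx[F] = ∂F/∂x + (∂F/∂y)·y' = 0, solve for y':
  (∂F/∂y)·y' = -∂F/∂x
  dy/dx = -(∂F/∂x)/(∂F/∂y) = -(-5)/(tan(y)^2 + 1) = 5cos(y)^2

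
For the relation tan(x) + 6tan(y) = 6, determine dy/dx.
Differentiate the relation implicitly: treat y = y(x) and apply the chain rule, so every y-derivative picks up a y' = dy/dx factor.

With everything moved to the left-hand side, differentiate term by term:
  d/dx[tan(x)] = tan(x)^2 + 1
  d/dx[6tan(y)] = 6·y'(tan(y)^2 + 1)
  d/dx[-6] = 0

Separating the contributions that come from x directly and those that come through y:
  without y':      tan(x)^2 + 1
  multiplying y':  6tan(y)^2 + 6

so (tan(x)^2 + 1) + (6tan(y)^2 + 6)·y' = 0, and therefore
  dy/dx = -(tan(x)^2 + 1)/(6tan(y)^2 + 6) = -cos(y)^2/(6cos(x)^2)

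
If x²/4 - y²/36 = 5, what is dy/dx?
Differentiate the relation implicitly: treat y = y(x) and apply the chain rule, so every y-derivative picks up a y' = dy/dx factor.

With everything moved to the left-hand side, differentiate term by term:
  d/dx[x^2/4] = x/2
  d/dx[-y^2/36] = -y·y'/18
  d/dx[-5] = 0

Separating the contributions that come from x directly and those that come through y:
  without y':      x/2
  multiplying y':  -y/18

so (x/2) + (-y/18)·y' = 0, and therefore
  dy/dx = -(x/2)/(-y/18) = 9x/y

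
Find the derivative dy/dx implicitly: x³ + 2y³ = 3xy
Differentiate the relation implicitly: treat y = y(x) and apply the chain rule, so every y-derivative picks up a y' = dy/dx factor.

With everything moved to the left-hand side, differentiate term by term:
  d/dx[x^3] = 3x^2
  d/dx[-3xy] = -3x·y' - 3y
  d/dx[2y^3] = 6y^2·y'

Separating the contributions that come from x directly and those that come through y:
  without y':      3x^2 - 3y
  multiplying y':  -3x + 6y^2

so (3x^2 - 3y) + (-3x + 6y^2)·y' = 0, and therefore
  dy/dx = -(3x^2 - 3y)/(-3x + 6y^2) = (x^2 - y)/(x - 2y^2)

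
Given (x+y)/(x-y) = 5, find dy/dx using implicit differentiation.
Differentiate both sides with respect to x, treating y as y(x). By the chain rule, any term containing y contributes a factor of y' = dy/dx when we differentiate it.

Move every term to one side and write the relation as F(x, y) = 0. Term by term,
  d/dx[(x + y)/(x - y)] = (y' + 1)/(x - y) + (x + y)(y' - 1)/(x - y)^2
  d/dx[-5] = 0

The pieces without y' make up ∂F/∂x and the coefficient of y' is ∂F/∂y:
  ∂F/∂x = 1/(x - y) - (x + y)/(x - y)^2,
  ∂F/∂y = 1/(x - y) + (x + y)/(x - y)^2.

Since d/dx[F] = ∂F/∂x + (∂F/∂y)·y' = 0, solve for y':
  (∂F/∂y)·y' = -∂F/∂x
  dy/dx = -(∂F/∂x)/(∂F/∂y) = -(1/(x - y) - (x + y)/(x - y)^2)/(1/(x - y) + (x + y)/(x - y)^2)
        = -(-2y/(x - y)^2)/(2x/(x - y)^2) = y/x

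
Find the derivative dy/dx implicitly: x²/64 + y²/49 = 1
Differentiate both sides with respect to x, treating y as y(x). By the chain rule, any term containing y contributes a factor of y' = dy/dx when we differentiate it.

Move every term to one side and write the relation as F(x, y) = 0. Term by term,
  d/dx[x^2/64] = x/32
  d/dx[y^2/49] = 2y·y'/49
  d/dx[-1] = 0

The pieces without y' make up ∂F/∂x and the coefficient of y' is ∂F/∂y:
  ∂F/∂x = x/32,
  ∂F/∂y = 2y/49.

Since d/dx[F] = ∂F/∂x + (∂F/∂y)·y' = 0, solve for y':
  (∂F/∂y)·y' = -∂F/∂x
  dy/dx = -(∂F/∂x)/(∂F/∂y) = -(x/32)/(2y/49) = -49x/(64y)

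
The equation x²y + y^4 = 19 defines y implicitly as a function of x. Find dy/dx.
Differentiate the relation implicitly: treat y = y(x) and apply the chain rule, so every y-derivative picks up a y' = dy/dx factor.

With everything moved to the left-hand side, differentiate term by term:
  d/dx[x^2y] = x^2·y' + 2xy
  d/dx[y^4] = 4y^3·y'
  d/dx[-19] = 0

Separating the contributions that come from x directly and those that come through y:
  without y':      2xy
  multiplying y':  x^2 + 4y^3

so (2xy) + (x^2 + 4y^3)·y' = 0, and therefore
  dy/dx = -(2xy)/(x^2 + 4y^3) = -2xy/(x^2 + 4y^3)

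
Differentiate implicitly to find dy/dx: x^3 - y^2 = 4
Differentiate the relation implicitly: treat y = y(x) and apply the chain rule, so every y-derivative picks up a y' = dy/dx factor.

With everything moved to the left-hand side, differentiate term by term:
  d/dx[x^3] = 3x^2
  d/dx[-y^2] = -2y·y'
  d/dx[-4] = 0

Separating the contributions that come from x directly and those that come through y:
  without y':      3x^2
  multiplying y':  -2y

so (3x^2) + (-2y)·y' = 0, and therefore
  dy/dx = -(3x^2)/(-2y) = 3x^2/(2y)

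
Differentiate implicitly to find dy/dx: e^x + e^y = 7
Differentiate both sides with respect to x, treating y as y(x). By the chain rule, any term containing y contributes a factor of y' = dy/dx when we differentiate it.

Move every term to one side and write the relation as F(x, y) = 0. Term by term,
  d/dx[e^(x)] = e^(x)
  d/dx[e^(y)] = y'·e^(y)
  d/dx[-7] = 0

The pieces without y' make up ∂F/∂x and the coefficient of y' is ∂F/∂y:
  ∂F/∂x = e^(x),
  ∂F/∂y = e^(y).

Since d/dx[F] = ∂F/∂x + (∂F/∂y)·y' = 0, solve for y':
  (∂F/∂y)·y' = -∂F/∂x
  dy/dx = -(∂F/∂x)/(∂F/∂y) = -(e^(x))/(e^(y)) = -e^(x - y)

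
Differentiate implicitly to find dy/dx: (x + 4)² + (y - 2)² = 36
Differentiate the relation implicitly: treat y = y(x) and apply the chain rule, so every y-derivative picks up a y' = dy/dx factor.

With everything moved to the left-hand side, differentiate term by term:
  d/dx[(x + 4)^2] = 2x + 8
  d/dx[(y - 2)^2] = 2·y'(y - 2)
  d/dx[-36] = 0

Separating the contributions that come from x directly and those that come through y:
  without y':      2x + 8
  multiplying y':  2y - 4

so (2x + 8) + (2y - 4)·y' = 0, and therefore
  dy/dx = -(2x + 8)/(2y - 4) = (-x - 4)/(y - 2)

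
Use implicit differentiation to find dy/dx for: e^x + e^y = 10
Differentiate the relation implicitly: treat y = y(x) and apply the chain rule, so every y-derivative picks up a y' = dy/dx factor.

With everything moved to the left-hand side, differentiate term by term:
  d/dx[e^(x)] = e^(x)
  d/dx[e^(y)] = y'·e^(y)
  d/dx[-10] = 0

Separating the contributions that come from x directly and those that come through y:
  without y':      e^(x)
  multiplying y':  e^(y)

so (e^(x)) + (e^(y))·y' = 0, and therefore
  dy/dx = -(e^(x))/(e^(y)) = -e^(x - y)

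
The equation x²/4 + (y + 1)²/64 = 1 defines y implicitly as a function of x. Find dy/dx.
Take d/dx of both sides. Since y is implicitly a function of x, the chain rule attaches a y' = dy/dx factor whenever we differentiate through y.

Set F(x, y) = (left side) − (right side), so the curve is F = 0. Differentiating each term of F:
  d/dx[x^2/4] = x/2
  d/dx[(y + 1)^2/64] = y'(y + 1)/32
  d/dx[-1] = 0

Collecting, the y'-free part is the partial derivative in x and the y' coefficient is the partial derivative in y:
  ∂F/∂x = x/2
  ∂F/∂y = y/32 + 1/32

so d/dx[F(x, y(x))] = ∂F/∂x + (∂F/∂y)·y' = 0. Rearranging,
  dy/dx = -(∂F/∂x)/(∂F/∂y) = -(x/2)/(y/32 + 1/32)
        = -(x/2)/((y + 1)/32) = -16x/(y + 1)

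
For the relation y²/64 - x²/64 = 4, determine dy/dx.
Differentiate both sides with respect to x, treating y as y(x). By the chain rule, any term containing y contributes a factor of y' = dy/dx when we differentiate it.

Move every term to one side and write the relation as F(x, y) = 0. Term by term,
  d/dx[-x^2/64] = -x/32
  d/dx[y^2/64] = y·y'/32
  d/dx[-4] = 0

The pieces without y' make up ∂F/∂x and the coefficient of y' is ∂F/∂y:
  ∂F/∂x = -x/32,
  ∂F/∂y = y/32.

Since d/dx[F] = ∂F/∂x + (∂F/∂y)·y' = 0, solve for y':
  (∂F/∂y)·y' = -∂F/∂x
  dy/dx = -(∂F/∂x)/(∂F/∂y) = -(-x/32)/(y/32) = x/y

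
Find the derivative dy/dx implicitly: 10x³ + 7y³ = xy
Apply d/dx to both sides, remembering that y depends on x. Each occurrence of y therefore brings in a y' = dy/dx via the chain rule.

With F(x, y) equal to the left-hand side minus the right, differentiate F term by term:
  d/dx[10x^3] = 30x^2
  d/dx[-xy] = -x·y' - y
  d/dx[7y^3] = 21y^2·y'
Adding these up, d/dx[F] = 0 becomes
  (30x^2 - y) + (-x + 21y^2)·y' = 0,
so isolating y',
  dy/dx = -(30x^2 - y)/(-x + 21y^2) = (30x^2 - y)/(x - 21y^2)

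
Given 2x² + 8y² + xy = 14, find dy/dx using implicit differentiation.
Differentiate both sides with respect to x, treating y as y(x). By the chain rule, any term containing y contributes a factor of y' = dy/dx when we differentiate it.

Move every term to one side and write the relation as F(x, y) = 0. Term by term,
  d/dx[2x^2] = 4x
  d/dx[xy] = x·y' + y
  d/dx[8y^2] = 16y·y'
  d/dx[-14] = 0

The pieces without y' make up ∂F/∂x and the coefficient of y' is ∂F/∂y:
  ∂F/∂x = 4x + y,
  ∂F/∂y = x + 16y.

Since d/dx[F] = ∂F/∂x + (∂F/∂y)·y' = 0, solve for y':
  (∂F/∂y)·y' = -∂F/∂x
  dy/dx = -(∂F/∂x)/(∂F/∂y) = -(4x + y)/(x + 16y) = (-4x - y)/(x + 16y)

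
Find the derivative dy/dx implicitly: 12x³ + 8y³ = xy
Apply d/dx to both sides, remembering that y depends on x. Each occurrence of y therefore brings in a y' = dy/dx via the chain rule.

With F(x, y) equal to the left-hand side minus the right, differentiate F term by term:
  d/dx[12x^3] = 36x^2
  d/dx[-xy] = -x·y' - y
  d/dx[8y^3] = 24y^2·y'
Adding these up, d/dx[F] = 0 becomes
  (36x^2 - y) + (-x + 24y^2)·y' = 0,
so isolating y',
  dy/dx = -(36x^2 - y)/(-x + 24y^2) = (36x^2 - y)/(x - 24y^2)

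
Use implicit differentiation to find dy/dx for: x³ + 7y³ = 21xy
Take d/dx of both sides. Since y is implicitly a function of x, the chain rule attaches a y' = dy/dx factor whenever we differentiate through y.

Set F(x, y) = (left side) − (right side), so the curve is F = 0. Differentiating each term of F:
  d/dx[x^3] = 3x^2
  d/dx[-21xy] = -21x·y' - 21y
  d/dx[7y^3] = 21y^2·y'

Collecting, the y'-free part is the partial derivative in x and the y' coefficient is the partial derivative in y:
  ∂F/∂x = 3x^2 - 21y
  ∂F/∂y = -21x + 21y^2

so d/dx[F(x, y(x))] = ∂F/∂x + (∂F/∂y)·y' = 0. Rearranging,
  dy/dx = -(∂F/∂x)/(∂F/∂y) = -(3x^2 - 21y)/(-21x + 21y^2) = (x^2/7 - y)/(x - y^2)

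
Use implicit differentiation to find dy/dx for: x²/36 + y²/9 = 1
Differentiate both sides with respect to x, treating y as y(x). By the chain rule, any term containing y contributes a factor of y' = dy/dx when we differentiate it.

Move every term to one side and write the relation as F(x, y) = 0. Term by term,
  d/dx[x^2/36] = x/18
  d/dx[y^2/9] = 2y·y'/9
  d/dx[-1] = 0

The pieces without y' make up ∂F/∂x and the coefficient of y' is ∂F/∂y:
  ∂F/∂x = x/18,
  ∂F/∂y = 2y/9.

Since d/dx[F] = ∂F/∂x + (∂F/∂y)·y' = 0, solve for y':
  (∂F/∂y)·y' = -∂F/∂x
  dy/dx = -(∂F/∂x)/(∂F/∂y) = -(x/18)/(2y/9) = -x/(4y)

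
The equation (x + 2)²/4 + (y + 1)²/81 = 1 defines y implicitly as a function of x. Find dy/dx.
Take d/dx of both sides. Since y is implicitly a function of x, the chain rule attaches a y' = dy/dx factor whenever we differentiate through y.

Set F(x, y) = (left side) − (right side), so the curve is F = 0. Differentiating each term of F:
  d/dx[(x + 2)^2/4] = x/2 + 1
  d/dx[(y + 1)^2/81] = 2·y'(y + 1)/81
  d/dx[-1] = 0

Collecting, the y'-free part is the partial derivative in x and the y' coefficient is the partial derivative in y:
  ∂F/∂x = x/2 + 1
  ∂F/∂y = 2y/81 + 2/81

so d/dx[F(x, y(x))] = ∂F/∂x + (∂F/∂y)·y' = 0. Rearranging,
  dy/dx = -(∂F/∂x)/(∂F/∂y) = -(x/2 + 1)/(2y/81 + 2/81)
        = -((x + 2)/2)/(2(y + 1)/81) = 81(-x - 2)/(4(y + 1))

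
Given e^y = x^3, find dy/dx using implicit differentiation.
Take d/dx of both sides. Since y is implicitly a function of x, the chain rule attaches a y' = dy/dx factor whenever we differentiate through y.

Set F(x, y) = (left side) − (right side), so the curve is F = 0. Differentiating each term of F:
  d/dx[-x^3] = -3x^2
  d/dx[e^(y)] = y'·e^(y)

Collecting, the y'-free part is the partial derivative in x and the y' coefficient is the partial derivative in y:
  ∂F/∂x = -3x^2
  ∂F/∂y = e^(y)

so d/dx[F(x, y(x))] = ∂F/∂x + (∂F/∂y)·y' = 0. Rearranging,
  dy/dx = -(∂F/∂x)/(∂F/∂y) = -(-3x^2)/(e^(y)) = 3x^2e^(-y)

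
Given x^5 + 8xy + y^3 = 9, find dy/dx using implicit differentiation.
Differentiate the relation implicitly: treat y = y(x) and apply the chain rule, so every y-derivative picks up a y' = dy/dx factor.

With everything moved to the left-hand side, differentiate term by term:
  d/dx[x^5] = 5x^4
  d/dx[8xy] = 8x·y' + 8y
  d/dx[y^3] = 3y^2·y'
  d/dx[-9] = 0

Separating the contributions that come from x directly and those that come through y:
  without y':      5x^4 + 8y
  multiplying y':  8x + 3y^2

so (5x^4 + 8y) + (8x + 3y^2)·y' = 0, and therefore
  dy/dx = -(5x^4 + 8y)/(8x + 3y^2) = (-5x^4 - 8y)/(8x + 3y^2)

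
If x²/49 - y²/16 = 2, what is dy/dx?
Apply d/dx to both sides, remembering that y depends on x. Each occurrence of y therefore brings in a y' = dy/dx via the chain rule.

With F(x, y) equal to the left-hand side minus the right, differentiate F term by term:
  d/dx[x^2/49] = 2x/49
  d/dx[-y^2/16] = -y·y'/8
  d/dx[-2] = 0
Adding these up, d/dx[F] = 0 becomes
  (2x/49) + (-y/8)·y' = 0,
so isolating y',
  dy/dx = -(2x/49)/(-y/8) = 16x/(49y)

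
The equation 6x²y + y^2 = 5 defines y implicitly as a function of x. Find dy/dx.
Apply d/dx to both sides, remembering that y depends on x. Each occurrence of y therefore brings in a y' = dy/dx via the chain rule.

With F(x, y) equal to the left-hand side minus the right, differentiate F term by term:
  d/dx[6x^2y] = 6x^2·y' + 12xy
  d/dx[y^2] = 2y·y'
  d/dx[-5] = 0
Adding these up, d/dx[F] = 0 becomes
  (12xy) + (6x^2 + 2y)·y' = 0,
so isolating y',
  dy/dx = -(12xy)/(6x^2 + 2y) = -6xy/(3x^2 + y)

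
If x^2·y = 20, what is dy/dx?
Differentiate both sides with respect to x, treating y as y(x). By the chain rule, any term containing y contributes a factor of y' = dy/dx when we differentiate it.

Move every term to one side and write the relation as F(x, y) = 0. Term by term,
  d/dx[x^2y] = x^2·y' + 2xy
  d/dx[-20] = 0

The pieces without y' make up ∂F/∂x and the coefficient of y' is ∂F/∂y:
  ∂F/∂x = 2xy,
  ∂F/∂y = x^2.

Since d/dx[F] = ∂F/∂x + (∂F/∂y)·y' = 0, solve for y':
  (∂F/∂y)·y' = -∂F/∂x
  dy/dx = -(∂F/∂x)/(∂F/∂y) = -(2xy)/(x^2) = -2y/x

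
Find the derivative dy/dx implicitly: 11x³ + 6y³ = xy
Take d/dx of both sides. Since y is implicitly a function of x, the chain rule attaches a y' = dy/dx factor whenever we differentiate through y.

Set F(x, y) = (left side) − (right side), so the curve is F = 0. Differentiating each term of F:
  d/dx[11x^3] = 33x^2
  d/dx[-xy] = -x·y' - y
  d/dx[6y^3] = 18y^2·y'

Collecting, the y'-free part is the partial derivative in x and the y' coefficient is the partial derivative in y:
  ∂F/∂x = 33x^2 - y
  ∂F/∂y = -x + 18y^2

so d/dx[F(x, y(x))] = ∂F/∂x + (∂F/∂y)·y' = 0. Rearranging,
  dy/dx = -(∂F/∂x)/(∂F/∂y) = -(33x^2 - y)/(-x + 18y^2) = (33x^2 - y)/(x - 18y^2)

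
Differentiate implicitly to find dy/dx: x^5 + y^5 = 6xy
Apply d/dx to both sides, remembering that y depends on x. Each occurrence of y therefore brings in a y' = dy/dx via the chain rule.

With F(x, y) equal to the left-hand side minus the right, differentiate F term by term:
  d/dx[x^5] = 5x^4
  d/dx[-6xy] = -6x·y' - 6y
  d/dx[y^5] = 5y^4·y'
Adding these up, d/dx[F] = 0 becomes
  (5x^4 - 6y) + (-6x + 5y^4)·y' = 0,
so isolating y',
  dy/dx = -(5x^4 - 6y)/(-6x + 5y^4) = (5x^4 - 6y)/(6x - 5y^4)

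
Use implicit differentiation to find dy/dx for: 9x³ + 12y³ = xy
Apply d/dx to both sides, remembering that y depends on x. Each occurrence of y therefore brings in a y' = dy/dx via the chain rule.

With F(x, y) equal to the left-hand side minus the right, differentiate F term by term:
  d/dx[9x^3] = 27x^2
  d/dx[-xy] = -x·y' - y
  d/dx[12y^3] = 36y^2·y'
Adding these up, d/dx[F] = 0 becomes
  (27x^2 - y) + (-x + 36y^2)·y' = 0,
so isolating y',
  dy/dx = -(27x^2 - y)/(-x + 36y^2) = (27x^2 - y)/(x - 36y^2)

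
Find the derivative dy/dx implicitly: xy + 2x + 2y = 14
Apply d/dx to both sides, remembering that y depends on x. Each occurrence of y therefore brings in a y' = dy/dx via the chain rule.

With F(x, y) equal to the left-hand side minus the right, differentiate F term by term:
  d/dx[xy] = x·y' + y
  d/dx[2x] = 2
  d/dx[2y] = 2·y'
  d/dx[-14] = 0
Adding these up, d/dx[F] = 0 becomes
  (y + 2) + (x + 2)·y' = 0,
so isolating y',
  dy/dx = -(y + 2)/(x + 2) = (-y - 2)/(x + 2)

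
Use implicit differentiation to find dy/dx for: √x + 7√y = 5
Take d/dx of both sides. Since y is implicitly a function of x, the chain rule attaches a y' = dy/dx factor whenever we differentiate through y.

Set F(x, y) = (left side) − (right side), so the curve is F = 0. Differentiating each term of F:
  d/dx[√(x)] = 1/(2√(x))
  d/dx[7√(y)] = 7·y'/(2√(y))
  d/dx[-5] = 0

Collecting, the y'-free part is the partial derivative in x and the y' coefficient is the partial derivative in y:
  ∂F/∂x = 1/(2√(x))
  ∂F/∂y = 7/(2√(y))

so d/dx[F(x, y(x))] = ∂F/∂x + (∂F/∂y)·y' = 0. Rearranging,
  dy/dx = -(∂F/∂x)/(∂F/∂y) = -(1/(2√(x)))/(7/(2√(y))) = -√(y)/(7√(x))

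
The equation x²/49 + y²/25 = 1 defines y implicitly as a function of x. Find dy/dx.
Differentiate both sides with respect to x, treating y as y(x). By the chain rule, any term containing y contributes a factor of y' = dy/dx when we differentiate it.

Move every term to one side and write the relation as F(x, y) = 0. Term by term,
  d/dx[x^2/49] = 2x/49
  d/dx[y^2/25] = 2y·y'/25
  d/dx[-1] = 0

The pieces without y' make up ∂F/∂x and the coefficient of y' is ∂F/∂y:
  ∂F/∂x = 2x/49,
  ∂F/∂y = 2y/25.

Since d/dx[F] = ∂F/∂x + (∂F/∂y)·y' = 0, solve for y':
  (∂F/∂y)·y' = -∂F/∂x
  dy/dx = -(∂F/∂x)/(∂F/∂y) = -(2x/49)/(2y/25) = -25x/(49y)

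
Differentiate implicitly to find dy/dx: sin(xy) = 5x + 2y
Differentiate the relation implicitly: treat y = y(x) and apply the chain rule, so every y-derivative picks up a y' = dy/dx factor.

With everything moved to the left-hand side, differentiate term by term:
  d/dx[-5x] = -5
  d/dx[-2y] = -2·y'
  d/dx[sin(xy)] = (x·y' + y)·cos(xy)

Separating the contributions that come from x directly and those that come through y:
  without y':      y·cos(xy) - 5
  multiplying y':  x·cos(xy) - 2

so (y·cos(xy) - 5) + (x·cos(xy) - 2)·y' = 0, and therefore
  dy/dx = -(y·cos(xy) - 5)/(x·cos(xy) - 2) = (-y·cos(xy) + 5)/(x·cos(xy) - 2)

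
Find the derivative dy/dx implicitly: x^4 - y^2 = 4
Take d/dx of both sides. Since y is implicitly a function of x, the chain rule attaches a y' = dy/dx factor whenever we differentiate through y.

Set F(x, y) = (left side) − (right side), so the curve is F = 0. Differentiating each term of F:
  d/dx[x^4] = 4x^3
  d/dx[-y^2] = -2y·y'
  d/dx[-4] = 0

Collecting, the y'-free part is the partial derivative in x and the y' coefficient is the partial derivative in y:
  ∂F/∂x = 4x^3
  ∂F/∂y = -2y

so d/dx[F(x, y(x))] = ∂F/∂x + (∂F/∂y)·y' = 0. Rearranging,
  dy/dx = -(∂F/∂x)/(∂F/∂y) = -(4x^3)/(-2y) = 2x^3/y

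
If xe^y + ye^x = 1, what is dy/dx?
Apply d/dx to both sides, remembering that y depends on x. Each occurrence of y therefore brings in a y' = dy/dx via the chain rule.

With F(x, y) equal to the left-hand side minus the right, differentiate F term by term:
  d/dx[x·e^(y)] = x·y'·e^(y) + e^(y)
  d/dx[y·e^(x)] = y·e^(x) + y'·e^(x)
  d/dx[-1] = 0
Adding these up, d/dx[F] = 0 becomes
  (y·e^(x) + e^(y)) + (x·e^(y) + e^(x))·y' = 0,
so isolating y',
  dy/dx = -(y·e^(x) + e^(y))/(x·e^(y) + e^(x)) = (-y·e^(x) - e^(y))/(x·e^(y) + e^(x))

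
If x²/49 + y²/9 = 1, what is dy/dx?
Apply d/dx to both sides, remembering that y depends on x. Each occurrence of y therefore brings in a y' = dy/dx via the chain rule.

With F(x, y) equal to the left-hand side minus the right, differentiate F term by term:
  d/dx[x^2/49] = 2x/49
  d/dx[y^2/9] = 2y·y'/9
  d/dx[-1] = 0
Adding these up, d/dx[F] = 0 becomes
  (2x/49) + (2y/9)·y' = 0,
so isolating y',
  dy/dx = -(2x/49)/(2y/9) = -9x/(49y)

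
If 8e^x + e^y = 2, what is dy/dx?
Differentiate both sides with respect to x, treating y as y(x). By the chain rule, any term containing y contributes a factor of y' = dy/dx when we differentiate it.

Move every term to one side and write the relation as F(x, y) = 0. Term by term,
  d/dx[8e^(x)] = 8e^(x)
  d/dx[e^(y)] = y'·e^(y)
  d/dx[-2] = 0

The pieces without y' make up ∂F/∂x and the coefficient of y' is ∂F/∂y:
  ∂F/∂x = 8e^(x),
  ∂F/∂y = e^(y).

Since d/dx[F] = ∂F/∂x + (∂F/∂y)·y' = 0, solve for y':
  (∂F/∂y)·y' = -∂F/∂x
  dy/dx = -(∂F/∂x)/(∂F/∂y) = -(8e^(x))/(e^(y)) = -8e^(x - y)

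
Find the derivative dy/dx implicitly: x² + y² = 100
Take d/dx of both sides. Since y is implicitly a function of x, the chain rule attaches a y' = dy/dx factor whenever we differentiate through y.

Set F(x, y) = (left side) − (right side), so the curve is F = 0. Differentiating each term of F:
  d/dx[x^2] = 2x
  d/dx[y^2] = 2y·y'
  d/dx[-100] = 0

Collecting, the y'-free part is the partial derivative in x and the y' coefficient is the partial derivative in y:
  ∂F/∂x = 2x
  ∂F/∂y = 2y

so d/dx[F(x, y(x))] = ∂F/∂x + (∂F/∂y)·y' = 0. Rearranging,
  dy/dx = -(∂F/∂x)/(∂F/∂y) = -(2x)/(2y) = -x/y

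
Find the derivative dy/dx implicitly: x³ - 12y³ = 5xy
Take d/dx of both sides. Since y is implicitly a function of x, the chain rule attaches a y' = dy/dx factor whenever we differentiate through y.

Set F(x, y) = (left side) − (right side), so the curve is F = 0. Differentiating each term of F:
  d/dx[x^3] = 3x^2
  d/dx[-5xy] = -5x·y' - 5y
  d/dx[-12y^3] = -36y^2·y'

Collecting, the y'-free part is the partial derivative in x and the y' coefficient is the partial derivative in y:
  ∂F/∂x = 3x^2 - 5y
  ∂F/∂y = -5x - 36y^2

so d/dx[F(x, y(x))] = ∂F/∂x + (∂F/∂y)·y' = 0. Rearranging,
  dy/dx = -(∂F/∂x)/(∂F/∂y) = -(3x^2 - 5y)/(-5x - 36y^2) = (3x^2 - 5y)/(5x + 36y^2)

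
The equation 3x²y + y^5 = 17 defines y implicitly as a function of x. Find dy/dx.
Take d/dx of both sides. Since y is implicitly a function of x, the chain rule attaches a y' = dy/dx factor whenever we differentiate through y.

Set F(x, y) = (left side) − (right side), so the curve is F = 0. Differentiating each term of F:
  d/dx[3x^2y] = 3x^2·y' + 6xy
  d/dx[y^5] = 5y^4·y'
  d/dx[-17] = 0

Collecting, the y'-free part is the partial derivative in x and the y' coefficient is the partial derivative in y:
  ∂F/∂x = 6xy
  ∂F/∂y = 3x^2 + 5y^4

so d/dx[F(x, y(x))] = ∂F/∂x + (∂F/∂y)·y' = 0. Rearranging,
  dy/dx = -(∂F/∂x)/(∂F/∂y) = -(6xy)/(3x^2 + 5y^4) = -6xy/(3x^2 + 5y^4)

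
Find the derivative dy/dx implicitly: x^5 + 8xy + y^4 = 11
Differentiate both sides with respect to x, treating y as y(x). By the chain rule, any term containing y contributes a factor of y' = dy/dx when we differentiate it.

Move every term to one side and write the relation as F(x, y) = 0. Term by term,
  d/dx[x^5] = 5x^4
  d/dx[8xy] = 8x·y' + 8y
  d/dx[y^4] = 4y^3·y'
  d/dx[-11] = 0

The pieces without y' make up ∂F/∂x and the coefficient of y' is ∂F/∂y:
  ∂F/∂x = 5x^4 + 8y,
  ∂F/∂y = 8x + 4y^3.

Since d/dx[F] = ∂F/∂x + (∂F/∂y)·y' = 0, solve for y':
  (∂F/∂y)·y' = -∂F/∂x
  dy/dx = -(∂F/∂x)/(∂F/∂y) = -(5x^4 + 8y)/(8x + 4y^3) = (-5x^4 - 8y)/(4(2x + y^3))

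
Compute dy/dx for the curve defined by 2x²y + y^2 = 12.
Differentiate both sides with respect to x, treating y as y(x). By the chain rule, any term containing y contributes a factor of y' = dy/dx when we differentiate it.

Move every term to one side and write the relation as F(x, y) = 0. Term by term,
  d/dx[2x^2y] = 2x^2·y' + 4xy
  d/dx[y^2] = 2y·y'
  d/dx[-12] = 0

The pieces without y' make up ∂F/∂x and the coefficient of y' is ∂F/∂y:
  ∂F/∂x = 4xy,
  ∂F/∂y = 2x^2 + 2y.

Since d/dx[F] = ∂F/∂x + (∂F/∂y)·y' = 0, solve for y':
  (∂F/∂y)·y' = -∂F/∂x
  dy/dx = -(∂F/∂x)/(∂F/∂y) = -(4xy)/(2x^2 + 2y) = -2xy/(x^2 + y)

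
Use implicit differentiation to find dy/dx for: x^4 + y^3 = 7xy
Take d/dx of both sides. Since y is implicitly a function of x, the chain rule attaches a y' = dy/dx factor whenever we differentiate through y.

Set F(x, y) = (left side) − (right side), so the curve is F = 0. Differentiating each term of F:
  d/dx[x^4] = 4x^3
  d/dx[-7xy] = -7x·y' - 7y
  d/dx[y^3] = 3y^2·y'

Collecting, the y'-free part is the partial derivative in x and the y' coefficient is the partial derivative in y:
  ∂F/∂x = 4x^3 - 7y
  ∂F/∂y = -7x + 3y^2

so d/dx[F(x, y(x))] = ∂F/∂x + (∂F/∂y)·y' = 0. Rearranging,
  dy/dx = -(∂F/∂x)/(∂F/∂y) = -(4x^3 - 7y)/(-7x + 3y^2) = (4x^3 - 7y)/(7x - 3y^2)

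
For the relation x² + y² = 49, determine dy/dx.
Apply d/dx to both sides, remembering that y depends on x. Each occurrence of y therefore brings in a y' = dy/dx via the chain rule.

With F(x, y) equal to the left-hand side minus the right, differentiate F term by term:
  d/dx[x^2] = 2x
  d/dx[y^2] = 2y·y'
  d/dx[-49] = 0
Adding these up, d/dx[F] = 0 becomes
  (2x) + (2y)·y' = 0,
so isolating y',
  dy/dx = -(2x)/(2y) = -x/y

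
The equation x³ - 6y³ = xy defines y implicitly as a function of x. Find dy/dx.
Differentiate the relation implicitly: treat y = y(x) and apply the chain rule, so every y-derivative picks up a y' = dy/dx factor.

With everything moved to the left-hand side, differentiate term by term:
  d/dx[x^3] = 3x^2
  d/dx[-xy] = -x·y' - y
  d/dx[-6y^3] = -18y^2·y'

Separating the contributions that come from x directly and those that come through y:
  without y':      3x^2 - y
  multiplying y':  -x - 18y^2

so (3x^2 - y) + (-x - 18y^2)·y' = 0, and therefore
  dy/dx = -(3x^2 - y)/(-x - 18y^2) = (3x^2 - y)/(x + 18y^2)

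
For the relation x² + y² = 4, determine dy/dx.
Differentiate the relation implicitly: treat y = y(x) and apply the chain rule, so every y-derivative picks up a y' = dy/dx factor.

With everything moved to the left-hand side, differentiate term by term:
  d/dx[x^2] = 2x
  d/dx[y^2] = 2y·y'
  d/dx[-4] = 0

Separating the contributions that come from x directly and those that come through y:
  without y':      2x
  multiplying y':  2y

so (2x) + (2y)·y' = 0, and therefore
  dy/dx = -(2x)/(2y) = -x/y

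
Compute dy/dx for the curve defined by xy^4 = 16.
Differentiate the relation implicitly: treat y = y(x) and apply the chain rule, so every y-derivative picks up a y' = dy/dx factor.

With everything moved to the left-hand side, differentiate term by term:
  d/dx[xy^4] = 4xy^3·y' + y^4
  d/dx[-16] = 0

Separating the contributions that come from x directly and those that come through y:
  without y':      y^4
  multiplying y':  4xy^3

so (y^4) + (4xy^3)·y' = 0, and therefore
  dy/dx = -(y^4)/(4xy^3) = -y/(4x)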